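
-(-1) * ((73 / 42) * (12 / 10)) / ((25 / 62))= 4526 / 875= 5.17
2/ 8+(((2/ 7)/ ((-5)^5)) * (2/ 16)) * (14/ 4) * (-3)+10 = 256253/ 25000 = 10.25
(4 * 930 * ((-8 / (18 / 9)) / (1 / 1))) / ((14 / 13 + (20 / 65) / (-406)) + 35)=-412.46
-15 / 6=-5 / 2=-2.50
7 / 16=0.44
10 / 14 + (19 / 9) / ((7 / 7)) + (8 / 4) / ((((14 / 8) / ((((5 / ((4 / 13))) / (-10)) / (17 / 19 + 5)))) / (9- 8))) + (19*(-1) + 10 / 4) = -13.99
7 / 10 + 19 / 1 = 197 / 10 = 19.70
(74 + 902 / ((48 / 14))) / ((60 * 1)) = 809 / 144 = 5.62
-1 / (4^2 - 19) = 1 / 3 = 0.33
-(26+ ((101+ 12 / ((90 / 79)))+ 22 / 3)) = -2173 / 15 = -144.87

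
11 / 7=1.57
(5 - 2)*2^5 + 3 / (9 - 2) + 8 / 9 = 6131 / 63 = 97.32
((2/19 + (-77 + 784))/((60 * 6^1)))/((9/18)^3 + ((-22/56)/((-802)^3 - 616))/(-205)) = 994519253479640/63290953606239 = 15.71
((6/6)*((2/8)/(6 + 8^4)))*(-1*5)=-5/16408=-0.00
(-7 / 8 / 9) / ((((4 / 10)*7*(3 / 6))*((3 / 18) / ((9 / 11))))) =-15 / 44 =-0.34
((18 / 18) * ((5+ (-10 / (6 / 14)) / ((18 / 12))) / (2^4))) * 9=-95 / 16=-5.94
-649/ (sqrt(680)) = -649* sqrt(170)/ 340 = -24.89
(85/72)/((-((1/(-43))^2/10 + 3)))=-46225/117468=-0.39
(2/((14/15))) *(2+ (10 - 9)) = 45/7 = 6.43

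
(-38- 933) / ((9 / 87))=-28159 / 3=-9386.33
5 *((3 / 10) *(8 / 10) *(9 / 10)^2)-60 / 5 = -2757 / 250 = -11.03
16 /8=2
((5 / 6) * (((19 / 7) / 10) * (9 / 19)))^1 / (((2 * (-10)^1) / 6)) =-9 / 280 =-0.03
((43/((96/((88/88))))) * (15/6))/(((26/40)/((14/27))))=7525/8424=0.89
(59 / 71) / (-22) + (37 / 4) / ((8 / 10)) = 144013 / 12496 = 11.52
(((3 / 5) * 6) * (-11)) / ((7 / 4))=-792 / 35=-22.63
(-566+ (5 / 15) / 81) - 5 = -138752 / 243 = -571.00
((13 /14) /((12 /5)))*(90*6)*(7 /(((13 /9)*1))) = 2025 /2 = 1012.50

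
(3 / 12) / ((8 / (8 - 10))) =-1 / 16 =-0.06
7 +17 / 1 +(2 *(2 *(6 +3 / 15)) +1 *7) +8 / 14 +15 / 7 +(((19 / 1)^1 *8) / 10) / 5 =10772 / 175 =61.55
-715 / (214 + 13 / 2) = -1430 / 441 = -3.24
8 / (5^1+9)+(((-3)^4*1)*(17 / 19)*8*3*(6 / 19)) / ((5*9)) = 12.78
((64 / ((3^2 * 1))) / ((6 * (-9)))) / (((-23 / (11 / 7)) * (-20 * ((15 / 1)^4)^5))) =-88 / 65047009525453090667724609375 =-0.00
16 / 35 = 0.46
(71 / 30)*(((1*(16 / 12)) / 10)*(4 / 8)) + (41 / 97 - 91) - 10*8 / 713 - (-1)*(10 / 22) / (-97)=-30994870609 / 342346950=-90.54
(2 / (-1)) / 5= -0.40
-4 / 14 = -2 / 7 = -0.29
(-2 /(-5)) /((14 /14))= 2 /5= 0.40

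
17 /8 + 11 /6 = 95 /24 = 3.96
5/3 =1.67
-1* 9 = -9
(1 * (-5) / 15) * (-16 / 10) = 8 / 15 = 0.53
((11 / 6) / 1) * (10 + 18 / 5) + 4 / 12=379 / 15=25.27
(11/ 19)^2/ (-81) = -121/ 29241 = -0.00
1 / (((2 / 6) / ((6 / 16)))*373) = 9 / 2984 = 0.00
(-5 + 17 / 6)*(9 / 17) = -39 / 34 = -1.15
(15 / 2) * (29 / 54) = 145 / 36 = 4.03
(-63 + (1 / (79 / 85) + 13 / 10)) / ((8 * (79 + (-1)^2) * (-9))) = 47893 / 4550400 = 0.01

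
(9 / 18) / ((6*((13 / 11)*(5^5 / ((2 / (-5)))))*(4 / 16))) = -22 / 609375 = -0.00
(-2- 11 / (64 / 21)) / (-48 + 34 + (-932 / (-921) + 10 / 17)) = 5620863 / 12425216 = 0.45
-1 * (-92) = 92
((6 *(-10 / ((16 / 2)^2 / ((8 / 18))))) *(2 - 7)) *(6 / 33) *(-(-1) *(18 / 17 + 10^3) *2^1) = 425450 / 561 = 758.38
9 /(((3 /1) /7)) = 21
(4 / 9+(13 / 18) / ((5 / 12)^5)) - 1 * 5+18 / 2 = 1742408 / 28125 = 61.95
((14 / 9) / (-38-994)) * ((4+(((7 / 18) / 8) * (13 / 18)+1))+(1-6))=-637 / 12037248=-0.00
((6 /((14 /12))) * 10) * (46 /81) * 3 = 87.62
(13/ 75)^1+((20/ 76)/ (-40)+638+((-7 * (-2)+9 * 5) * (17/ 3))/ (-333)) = 637.16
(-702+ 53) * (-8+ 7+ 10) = -5841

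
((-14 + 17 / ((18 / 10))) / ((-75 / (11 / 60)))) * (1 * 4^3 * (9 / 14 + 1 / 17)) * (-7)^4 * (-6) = -413339696 / 57375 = -7204.18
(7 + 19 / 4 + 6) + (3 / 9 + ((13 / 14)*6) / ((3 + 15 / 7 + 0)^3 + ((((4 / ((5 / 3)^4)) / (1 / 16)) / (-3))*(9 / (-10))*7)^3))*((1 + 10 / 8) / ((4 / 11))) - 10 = 330150042445290259 / 33624071926152192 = 9.82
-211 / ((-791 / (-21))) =-633 / 113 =-5.60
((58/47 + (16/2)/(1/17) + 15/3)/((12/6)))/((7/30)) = 14325/47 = 304.79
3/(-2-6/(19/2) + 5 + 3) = 19/34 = 0.56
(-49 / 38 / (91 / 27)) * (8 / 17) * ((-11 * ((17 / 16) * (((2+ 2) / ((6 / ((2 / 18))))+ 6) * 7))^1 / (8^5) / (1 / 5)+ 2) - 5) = 76196239 / 137592832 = 0.55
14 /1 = 14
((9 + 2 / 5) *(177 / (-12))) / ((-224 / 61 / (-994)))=-12009863 / 320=-37530.82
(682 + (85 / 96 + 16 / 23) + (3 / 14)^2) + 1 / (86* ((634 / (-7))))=1008189068365 / 1474765152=683.63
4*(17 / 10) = 34 / 5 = 6.80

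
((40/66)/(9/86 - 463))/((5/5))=-1720/1313697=-0.00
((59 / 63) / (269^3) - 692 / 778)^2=180030848984285555226961 / 227558981642512006145169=0.79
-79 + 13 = -66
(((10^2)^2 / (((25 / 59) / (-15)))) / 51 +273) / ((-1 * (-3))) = -113359 / 51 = -2222.73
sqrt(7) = 2.65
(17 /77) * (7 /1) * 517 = 799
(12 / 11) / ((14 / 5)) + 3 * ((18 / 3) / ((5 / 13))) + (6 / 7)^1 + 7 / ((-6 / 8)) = 38.71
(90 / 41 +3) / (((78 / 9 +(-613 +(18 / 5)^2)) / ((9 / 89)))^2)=97048125 / 638866139847449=0.00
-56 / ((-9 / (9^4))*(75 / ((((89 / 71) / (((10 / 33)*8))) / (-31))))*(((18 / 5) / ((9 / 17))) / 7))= -34970859 / 3741700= -9.35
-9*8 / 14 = -36 / 7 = -5.14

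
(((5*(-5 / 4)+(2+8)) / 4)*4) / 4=15 / 16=0.94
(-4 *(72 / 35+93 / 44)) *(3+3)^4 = -8324208 / 385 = -21621.32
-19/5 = -3.80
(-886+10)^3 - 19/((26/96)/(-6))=-8738872416/13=-672220955.08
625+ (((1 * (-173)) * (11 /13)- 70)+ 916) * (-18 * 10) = -1628975 /13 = -125305.77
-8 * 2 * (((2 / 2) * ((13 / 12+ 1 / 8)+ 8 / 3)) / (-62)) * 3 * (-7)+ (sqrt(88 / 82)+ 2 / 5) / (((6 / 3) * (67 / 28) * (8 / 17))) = -13951 / 670+ 119 * sqrt(451) / 5494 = -20.36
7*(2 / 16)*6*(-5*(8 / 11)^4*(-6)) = 645120 / 14641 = 44.06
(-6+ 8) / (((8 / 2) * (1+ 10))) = 1 / 22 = 0.05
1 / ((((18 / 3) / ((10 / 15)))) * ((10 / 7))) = 7 / 90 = 0.08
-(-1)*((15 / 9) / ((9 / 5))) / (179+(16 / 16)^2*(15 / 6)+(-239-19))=-50 / 4131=-0.01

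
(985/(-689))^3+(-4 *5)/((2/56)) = -184122022265/327082769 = -562.92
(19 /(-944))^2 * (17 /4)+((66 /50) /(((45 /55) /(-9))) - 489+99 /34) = -500.61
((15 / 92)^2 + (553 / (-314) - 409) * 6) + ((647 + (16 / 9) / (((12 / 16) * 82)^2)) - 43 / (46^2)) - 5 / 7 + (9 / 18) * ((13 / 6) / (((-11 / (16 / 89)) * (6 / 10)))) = -2254629844008233387 / 1239963128634384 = -1818.30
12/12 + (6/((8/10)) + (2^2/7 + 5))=197/14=14.07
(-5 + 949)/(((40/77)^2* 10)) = 349811/1000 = 349.81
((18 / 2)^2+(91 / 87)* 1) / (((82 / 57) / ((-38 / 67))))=-2576818 / 79663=-32.35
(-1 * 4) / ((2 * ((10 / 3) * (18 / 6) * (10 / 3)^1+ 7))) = -6 / 121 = -0.05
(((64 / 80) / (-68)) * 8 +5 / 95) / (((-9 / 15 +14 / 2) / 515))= -3.34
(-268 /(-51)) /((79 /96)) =8576 /1343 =6.39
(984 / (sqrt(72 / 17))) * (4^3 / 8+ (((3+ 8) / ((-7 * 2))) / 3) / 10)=137309 * sqrt(34) / 210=3812.58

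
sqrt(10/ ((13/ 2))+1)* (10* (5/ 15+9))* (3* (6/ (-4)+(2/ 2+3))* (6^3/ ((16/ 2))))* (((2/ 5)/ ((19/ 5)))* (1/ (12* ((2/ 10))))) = 15750* sqrt(429)/ 247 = 1320.72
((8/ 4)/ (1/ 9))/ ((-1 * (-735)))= 6/ 245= 0.02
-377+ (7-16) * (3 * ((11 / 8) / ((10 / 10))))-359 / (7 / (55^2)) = -8710991 / 56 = -155553.41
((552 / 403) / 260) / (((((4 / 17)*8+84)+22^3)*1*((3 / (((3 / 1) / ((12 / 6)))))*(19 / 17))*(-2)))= -19941 / 181638435160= -0.00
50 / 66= 0.76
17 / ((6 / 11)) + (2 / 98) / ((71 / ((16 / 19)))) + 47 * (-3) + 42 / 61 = -2640530791 / 24192966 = -109.14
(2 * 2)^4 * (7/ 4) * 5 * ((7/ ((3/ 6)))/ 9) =31360/ 9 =3484.44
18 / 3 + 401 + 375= 782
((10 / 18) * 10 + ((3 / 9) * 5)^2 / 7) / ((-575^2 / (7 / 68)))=-1 / 539580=-0.00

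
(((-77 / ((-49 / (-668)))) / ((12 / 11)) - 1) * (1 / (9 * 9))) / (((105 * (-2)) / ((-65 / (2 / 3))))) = -65741 / 11907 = -5.52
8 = 8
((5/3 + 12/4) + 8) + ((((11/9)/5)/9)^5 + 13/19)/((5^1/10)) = 2905653673619938/207027823809375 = 14.04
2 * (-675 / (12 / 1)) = -225 / 2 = -112.50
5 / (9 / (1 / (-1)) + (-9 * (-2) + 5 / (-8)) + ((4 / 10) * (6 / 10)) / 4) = 1000 / 1687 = 0.59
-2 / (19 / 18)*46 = -1656 / 19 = -87.16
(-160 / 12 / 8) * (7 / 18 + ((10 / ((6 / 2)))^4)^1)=-100315 / 486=-206.41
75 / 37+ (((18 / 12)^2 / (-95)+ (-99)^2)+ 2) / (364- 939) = -121442347 / 8084500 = -15.02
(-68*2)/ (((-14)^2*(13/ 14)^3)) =-1904/ 2197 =-0.87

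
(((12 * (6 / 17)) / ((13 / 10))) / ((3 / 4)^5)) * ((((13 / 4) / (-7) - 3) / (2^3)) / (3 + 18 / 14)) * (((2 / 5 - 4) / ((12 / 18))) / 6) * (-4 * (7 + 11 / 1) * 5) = -99328 / 221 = -449.45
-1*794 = -794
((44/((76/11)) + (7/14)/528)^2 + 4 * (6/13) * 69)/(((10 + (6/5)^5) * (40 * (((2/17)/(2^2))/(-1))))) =-9338912273823125/816944253345792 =-11.43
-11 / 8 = -1.38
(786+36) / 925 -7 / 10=349 / 1850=0.19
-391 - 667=-1058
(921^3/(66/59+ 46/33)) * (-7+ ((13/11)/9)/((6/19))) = -20029781363421/9784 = -2047197604.60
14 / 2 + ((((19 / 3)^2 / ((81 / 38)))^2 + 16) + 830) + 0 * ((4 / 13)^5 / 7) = 641502697 / 531441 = 1207.10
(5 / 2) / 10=1 / 4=0.25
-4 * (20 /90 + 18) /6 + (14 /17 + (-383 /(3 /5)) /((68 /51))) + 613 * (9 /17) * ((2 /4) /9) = -866675 /1836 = -472.05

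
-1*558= -558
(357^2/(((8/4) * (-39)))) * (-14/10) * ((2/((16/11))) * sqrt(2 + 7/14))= 3271191 * sqrt(10)/2080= 4973.28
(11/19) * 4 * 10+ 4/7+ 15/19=3261/133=24.52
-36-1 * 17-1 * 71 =-124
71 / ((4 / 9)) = 639 / 4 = 159.75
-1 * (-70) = 70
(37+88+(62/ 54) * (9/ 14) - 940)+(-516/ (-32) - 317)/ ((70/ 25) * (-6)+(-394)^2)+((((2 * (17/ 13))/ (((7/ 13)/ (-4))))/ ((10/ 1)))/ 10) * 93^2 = -8131539740839/ 3259603200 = -2494.64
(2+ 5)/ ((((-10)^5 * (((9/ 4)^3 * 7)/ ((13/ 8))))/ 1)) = -13/ 9112500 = -0.00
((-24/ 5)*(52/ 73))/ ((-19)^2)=-1248/ 131765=-0.01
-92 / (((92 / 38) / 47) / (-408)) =728688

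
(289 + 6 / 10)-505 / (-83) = 122709 / 415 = 295.68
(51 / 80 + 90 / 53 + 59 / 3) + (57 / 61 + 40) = 48833849 / 775920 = 62.94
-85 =-85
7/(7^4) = 1/343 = 0.00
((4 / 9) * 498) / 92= 166 / 69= 2.41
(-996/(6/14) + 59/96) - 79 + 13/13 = -230533/96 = -2401.39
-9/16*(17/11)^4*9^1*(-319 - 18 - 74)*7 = 19463483277/234256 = 83086.38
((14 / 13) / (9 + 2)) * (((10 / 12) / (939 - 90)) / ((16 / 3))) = 0.00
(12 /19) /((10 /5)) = 6 /19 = 0.32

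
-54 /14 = -27 /7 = -3.86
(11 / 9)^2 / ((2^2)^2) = 121 / 1296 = 0.09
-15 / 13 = -1.15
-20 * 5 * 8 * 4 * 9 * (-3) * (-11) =-950400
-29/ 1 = -29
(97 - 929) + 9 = -823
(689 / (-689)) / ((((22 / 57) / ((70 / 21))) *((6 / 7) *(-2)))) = 665 / 132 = 5.04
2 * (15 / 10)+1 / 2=7 / 2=3.50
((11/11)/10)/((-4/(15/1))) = -3/8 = -0.38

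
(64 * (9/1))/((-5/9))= -5184/5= -1036.80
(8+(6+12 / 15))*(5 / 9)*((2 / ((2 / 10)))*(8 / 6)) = 2960 / 27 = 109.63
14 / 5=2.80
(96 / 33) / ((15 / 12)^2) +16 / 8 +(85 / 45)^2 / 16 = 4.08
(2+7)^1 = 9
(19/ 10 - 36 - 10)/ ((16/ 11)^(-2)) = -56448/ 605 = -93.30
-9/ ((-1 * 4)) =9/ 4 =2.25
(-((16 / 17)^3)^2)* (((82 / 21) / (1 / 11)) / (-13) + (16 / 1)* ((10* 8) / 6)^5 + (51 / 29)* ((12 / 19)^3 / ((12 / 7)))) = -497553553319624915812352 / 106169554484469567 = -4686405.21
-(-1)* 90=90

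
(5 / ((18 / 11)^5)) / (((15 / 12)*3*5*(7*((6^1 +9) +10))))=161051 / 1240029000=0.00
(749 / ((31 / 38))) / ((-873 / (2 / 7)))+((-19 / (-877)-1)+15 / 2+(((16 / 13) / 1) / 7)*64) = 75480967787 / 4319633682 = 17.47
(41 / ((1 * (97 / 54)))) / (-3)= -738 / 97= -7.61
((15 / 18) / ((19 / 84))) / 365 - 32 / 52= -10914 / 18031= -0.61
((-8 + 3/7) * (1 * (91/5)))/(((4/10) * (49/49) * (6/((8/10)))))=-689/15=-45.93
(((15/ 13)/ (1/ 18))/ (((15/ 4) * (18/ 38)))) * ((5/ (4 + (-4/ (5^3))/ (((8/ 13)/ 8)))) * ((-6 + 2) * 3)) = -35625/ 182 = -195.74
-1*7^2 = -49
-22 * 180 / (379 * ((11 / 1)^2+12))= -3960 / 50407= -0.08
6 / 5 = 1.20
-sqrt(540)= -6*sqrt(15)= -23.24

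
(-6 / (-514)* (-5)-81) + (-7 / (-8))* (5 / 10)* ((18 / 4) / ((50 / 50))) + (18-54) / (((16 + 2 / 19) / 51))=-1587969 / 8224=-193.09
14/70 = 1/5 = 0.20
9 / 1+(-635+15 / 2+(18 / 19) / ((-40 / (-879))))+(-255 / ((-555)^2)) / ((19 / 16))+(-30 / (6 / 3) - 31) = -1004569181 / 1560660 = -643.68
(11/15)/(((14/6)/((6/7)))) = 66/245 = 0.27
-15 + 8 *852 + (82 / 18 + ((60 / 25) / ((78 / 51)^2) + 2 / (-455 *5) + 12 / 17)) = 30802801657 / 4524975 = 6807.29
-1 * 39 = -39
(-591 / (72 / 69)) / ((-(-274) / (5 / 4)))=-2.58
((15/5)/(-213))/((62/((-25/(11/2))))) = 0.00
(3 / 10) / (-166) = -3 / 1660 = -0.00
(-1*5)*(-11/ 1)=55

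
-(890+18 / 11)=-9808 / 11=-891.64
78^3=474552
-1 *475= -475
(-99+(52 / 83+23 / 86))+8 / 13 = -9046549 / 92794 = -97.49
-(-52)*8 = 416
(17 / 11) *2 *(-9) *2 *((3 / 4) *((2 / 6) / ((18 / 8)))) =-68 / 11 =-6.18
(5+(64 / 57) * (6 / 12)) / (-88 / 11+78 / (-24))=-1268 / 2565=-0.49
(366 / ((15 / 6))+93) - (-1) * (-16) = 1117 / 5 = 223.40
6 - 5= 1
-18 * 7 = -126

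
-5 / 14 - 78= -1097 / 14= -78.36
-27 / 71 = -0.38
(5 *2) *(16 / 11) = 160 / 11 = 14.55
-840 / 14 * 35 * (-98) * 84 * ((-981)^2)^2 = 16010344836465991200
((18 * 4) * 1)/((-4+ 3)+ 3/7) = -126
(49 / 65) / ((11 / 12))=588 / 715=0.82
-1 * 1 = -1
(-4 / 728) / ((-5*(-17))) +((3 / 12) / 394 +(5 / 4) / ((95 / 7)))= 21465123 / 231616840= 0.09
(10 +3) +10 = 23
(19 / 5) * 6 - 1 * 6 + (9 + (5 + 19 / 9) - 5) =27.91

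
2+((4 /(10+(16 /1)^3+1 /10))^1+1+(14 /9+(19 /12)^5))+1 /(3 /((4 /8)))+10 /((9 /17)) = 114307547173 /3405763584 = 33.56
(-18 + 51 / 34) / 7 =-33 / 14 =-2.36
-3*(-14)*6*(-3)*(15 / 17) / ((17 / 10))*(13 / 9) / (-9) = 18200 / 289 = 62.98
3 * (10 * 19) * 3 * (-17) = -29070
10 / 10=1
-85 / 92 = -0.92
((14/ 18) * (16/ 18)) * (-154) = -106.47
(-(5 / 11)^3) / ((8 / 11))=-125 / 968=-0.13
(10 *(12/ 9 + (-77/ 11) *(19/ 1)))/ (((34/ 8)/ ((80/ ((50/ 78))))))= -657280/ 17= -38663.53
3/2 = 1.50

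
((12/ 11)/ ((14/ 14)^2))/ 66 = 2/ 121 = 0.02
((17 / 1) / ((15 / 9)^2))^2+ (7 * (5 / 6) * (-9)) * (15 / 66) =701871 / 27500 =25.52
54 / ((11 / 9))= 486 / 11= 44.18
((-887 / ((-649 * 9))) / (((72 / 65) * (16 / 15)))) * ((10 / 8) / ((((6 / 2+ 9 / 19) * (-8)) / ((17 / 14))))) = -465564125 / 66319368192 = -0.01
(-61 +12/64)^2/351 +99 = 9842473/89856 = 109.54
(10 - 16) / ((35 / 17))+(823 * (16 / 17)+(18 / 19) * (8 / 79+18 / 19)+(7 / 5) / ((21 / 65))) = 39554321407 / 50906415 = 777.00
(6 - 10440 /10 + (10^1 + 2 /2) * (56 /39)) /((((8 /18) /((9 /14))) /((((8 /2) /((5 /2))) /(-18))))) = 59799 /455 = 131.43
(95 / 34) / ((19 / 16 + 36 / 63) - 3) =-5320 / 2363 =-2.25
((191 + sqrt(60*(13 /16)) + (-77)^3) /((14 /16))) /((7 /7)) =-3650736 /7 + 4*sqrt(195) /7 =-521525.73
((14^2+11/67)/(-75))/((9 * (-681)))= 4381/10266075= 0.00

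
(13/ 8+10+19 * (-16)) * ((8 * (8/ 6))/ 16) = -2339/ 12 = -194.92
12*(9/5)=108/5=21.60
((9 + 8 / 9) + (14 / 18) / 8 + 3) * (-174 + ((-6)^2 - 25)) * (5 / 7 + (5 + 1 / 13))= -80317435 / 6552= -12258.46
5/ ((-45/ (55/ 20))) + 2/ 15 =-31/ 180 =-0.17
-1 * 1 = -1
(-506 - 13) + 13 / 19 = -9848 / 19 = -518.32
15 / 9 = 5 / 3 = 1.67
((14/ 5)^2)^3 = 481.89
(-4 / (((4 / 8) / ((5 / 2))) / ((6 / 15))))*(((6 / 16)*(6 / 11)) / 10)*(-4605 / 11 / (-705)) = -2763 / 28435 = -0.10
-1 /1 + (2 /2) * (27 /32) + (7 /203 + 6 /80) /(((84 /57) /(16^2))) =612653 /32480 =18.86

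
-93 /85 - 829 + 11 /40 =-564277 /680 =-829.82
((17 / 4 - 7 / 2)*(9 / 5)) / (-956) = -27 / 19120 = -0.00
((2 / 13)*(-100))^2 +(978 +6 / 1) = 206296 / 169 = 1220.69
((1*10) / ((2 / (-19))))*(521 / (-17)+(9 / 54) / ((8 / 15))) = 783845 / 272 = 2881.78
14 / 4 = 7 / 2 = 3.50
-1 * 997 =-997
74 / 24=37 / 12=3.08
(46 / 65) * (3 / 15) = 46 / 325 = 0.14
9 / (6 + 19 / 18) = 162 / 127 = 1.28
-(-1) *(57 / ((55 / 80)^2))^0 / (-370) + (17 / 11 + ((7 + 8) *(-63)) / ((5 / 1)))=-762951 / 4070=-187.46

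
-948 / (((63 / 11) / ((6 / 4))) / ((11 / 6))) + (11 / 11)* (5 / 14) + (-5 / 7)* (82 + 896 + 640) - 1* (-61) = -65081 / 42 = -1549.55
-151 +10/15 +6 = -433/3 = -144.33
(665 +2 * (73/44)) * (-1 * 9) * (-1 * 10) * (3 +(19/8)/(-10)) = 29244267/176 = 166160.61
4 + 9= 13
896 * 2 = 1792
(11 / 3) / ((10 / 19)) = 209 / 30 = 6.97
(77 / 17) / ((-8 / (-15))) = 1155 / 136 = 8.49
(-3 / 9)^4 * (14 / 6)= 7 / 243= 0.03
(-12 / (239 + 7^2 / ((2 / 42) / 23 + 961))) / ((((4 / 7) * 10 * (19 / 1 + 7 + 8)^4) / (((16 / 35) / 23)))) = -696246 / 5328752238058225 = -0.00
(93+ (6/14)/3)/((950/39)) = 12714/3325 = 3.82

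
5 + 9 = 14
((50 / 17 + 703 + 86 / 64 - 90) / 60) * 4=335803 / 8160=41.15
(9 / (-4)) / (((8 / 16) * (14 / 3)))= -27 / 28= -0.96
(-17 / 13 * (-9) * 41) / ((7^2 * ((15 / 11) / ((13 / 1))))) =23001 / 245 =93.88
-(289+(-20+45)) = -314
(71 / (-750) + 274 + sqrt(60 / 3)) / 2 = 139.19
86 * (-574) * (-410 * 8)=161913920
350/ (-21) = -50/ 3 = -16.67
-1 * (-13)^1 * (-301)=-3913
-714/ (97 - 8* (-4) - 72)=-238/ 19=-12.53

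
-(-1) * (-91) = -91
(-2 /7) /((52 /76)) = -38 /91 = -0.42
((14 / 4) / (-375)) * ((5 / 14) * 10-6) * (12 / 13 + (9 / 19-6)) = -6443 / 61750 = -0.10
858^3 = 631628712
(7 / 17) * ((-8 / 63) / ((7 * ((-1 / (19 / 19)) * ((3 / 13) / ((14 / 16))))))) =13 / 459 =0.03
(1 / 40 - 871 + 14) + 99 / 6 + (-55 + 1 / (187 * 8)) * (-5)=-2114889 / 3740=-565.48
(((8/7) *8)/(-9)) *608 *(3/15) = -38912/315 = -123.53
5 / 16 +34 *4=2181 / 16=136.31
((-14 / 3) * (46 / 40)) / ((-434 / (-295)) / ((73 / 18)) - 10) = 693427 / 1245228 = 0.56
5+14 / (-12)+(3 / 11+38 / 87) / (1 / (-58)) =-37.32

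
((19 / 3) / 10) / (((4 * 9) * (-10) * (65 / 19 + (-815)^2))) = -361 / 136299672000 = -0.00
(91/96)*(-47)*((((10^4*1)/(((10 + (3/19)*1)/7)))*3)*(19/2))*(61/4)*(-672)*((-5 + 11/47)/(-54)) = 7914121738.63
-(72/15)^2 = -576/25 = -23.04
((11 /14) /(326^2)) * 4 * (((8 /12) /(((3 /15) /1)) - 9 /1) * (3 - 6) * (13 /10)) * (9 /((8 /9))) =196911 /29757280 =0.01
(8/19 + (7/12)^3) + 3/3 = 53173/32832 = 1.62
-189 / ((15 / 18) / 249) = -282366 / 5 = -56473.20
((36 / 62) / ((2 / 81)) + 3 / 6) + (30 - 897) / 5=-46309 / 310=-149.38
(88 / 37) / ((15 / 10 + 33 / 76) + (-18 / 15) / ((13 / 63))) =-39520 / 64491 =-0.61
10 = 10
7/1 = 7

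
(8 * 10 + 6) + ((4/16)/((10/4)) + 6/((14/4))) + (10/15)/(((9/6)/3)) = 18721/210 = 89.15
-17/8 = -2.12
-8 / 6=-4 / 3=-1.33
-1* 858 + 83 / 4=-837.25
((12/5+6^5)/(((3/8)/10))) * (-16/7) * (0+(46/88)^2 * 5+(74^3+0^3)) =-23246787268288/121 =-192122208828.83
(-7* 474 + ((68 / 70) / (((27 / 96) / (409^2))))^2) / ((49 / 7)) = 33124628665757434 / 694575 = 47690499464.79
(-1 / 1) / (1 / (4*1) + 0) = -4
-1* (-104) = 104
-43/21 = -2.05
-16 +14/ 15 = -226/ 15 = -15.07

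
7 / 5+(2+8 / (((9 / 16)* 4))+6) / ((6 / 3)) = 323 / 45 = 7.18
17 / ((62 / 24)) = 204 / 31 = 6.58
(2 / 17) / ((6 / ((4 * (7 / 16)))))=7 / 204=0.03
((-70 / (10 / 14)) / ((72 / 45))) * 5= -1225 / 4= -306.25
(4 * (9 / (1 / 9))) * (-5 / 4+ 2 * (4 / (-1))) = -2997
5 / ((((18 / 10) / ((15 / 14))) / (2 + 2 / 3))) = 7.94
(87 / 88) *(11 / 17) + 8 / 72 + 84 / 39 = 46219 / 15912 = 2.90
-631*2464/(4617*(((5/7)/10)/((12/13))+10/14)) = -12438272/29241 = -425.37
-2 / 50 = -1 / 25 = -0.04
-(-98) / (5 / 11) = 1078 / 5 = 215.60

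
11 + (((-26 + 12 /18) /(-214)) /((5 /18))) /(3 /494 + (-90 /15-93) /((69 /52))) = 1661913813 /151161575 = 10.99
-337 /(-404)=337 /404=0.83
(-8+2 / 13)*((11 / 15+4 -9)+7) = -1394 / 65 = -21.45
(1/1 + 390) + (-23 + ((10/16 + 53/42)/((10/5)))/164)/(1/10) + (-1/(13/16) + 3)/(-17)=980044301/6088992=160.95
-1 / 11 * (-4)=4 / 11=0.36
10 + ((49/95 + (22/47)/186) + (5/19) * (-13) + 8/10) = 655859/83049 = 7.90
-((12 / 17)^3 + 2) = -11554 / 4913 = -2.35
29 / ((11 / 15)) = 435 / 11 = 39.55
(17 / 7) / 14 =17 / 98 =0.17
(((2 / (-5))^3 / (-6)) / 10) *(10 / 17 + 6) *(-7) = -1568 / 31875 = -0.05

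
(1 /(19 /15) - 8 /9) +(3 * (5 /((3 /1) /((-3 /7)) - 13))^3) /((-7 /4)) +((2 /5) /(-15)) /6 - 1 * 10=-1608301 /159600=-10.08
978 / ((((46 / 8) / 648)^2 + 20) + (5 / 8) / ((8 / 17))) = 6570657792 / 143292769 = 45.85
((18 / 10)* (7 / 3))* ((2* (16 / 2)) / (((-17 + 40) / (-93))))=-31248 / 115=-271.72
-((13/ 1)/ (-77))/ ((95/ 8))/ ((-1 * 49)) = -104/ 358435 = -0.00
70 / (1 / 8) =560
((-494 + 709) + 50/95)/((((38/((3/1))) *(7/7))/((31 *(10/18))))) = 211575/722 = 293.04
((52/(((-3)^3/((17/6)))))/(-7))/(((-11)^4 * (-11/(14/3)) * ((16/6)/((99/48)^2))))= -221/6133248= -0.00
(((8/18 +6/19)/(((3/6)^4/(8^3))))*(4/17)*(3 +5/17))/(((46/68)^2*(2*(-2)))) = -238551040/90459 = -2637.12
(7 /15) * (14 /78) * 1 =49 /585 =0.08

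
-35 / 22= -1.59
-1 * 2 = -2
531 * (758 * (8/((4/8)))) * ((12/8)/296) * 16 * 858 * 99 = 1641071285568/37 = 44353277988.32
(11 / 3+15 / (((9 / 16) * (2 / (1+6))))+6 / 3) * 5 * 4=1980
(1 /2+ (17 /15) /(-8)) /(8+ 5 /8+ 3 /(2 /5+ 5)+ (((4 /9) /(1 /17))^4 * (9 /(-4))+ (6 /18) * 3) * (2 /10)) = -10449 /42489215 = -0.00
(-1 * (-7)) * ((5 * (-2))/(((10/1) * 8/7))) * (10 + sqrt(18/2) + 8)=-1029/8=-128.62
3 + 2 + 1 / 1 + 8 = 14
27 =27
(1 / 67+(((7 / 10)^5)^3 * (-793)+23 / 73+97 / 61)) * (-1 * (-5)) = -550355701174032166449 / 59670200000000000000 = -9.22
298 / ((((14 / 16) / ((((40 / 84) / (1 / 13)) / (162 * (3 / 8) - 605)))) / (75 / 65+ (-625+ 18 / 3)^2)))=-474998458880 / 320019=-1484282.05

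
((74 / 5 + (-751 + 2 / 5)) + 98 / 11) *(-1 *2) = 79958 / 55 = 1453.78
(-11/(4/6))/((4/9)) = -297/8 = -37.12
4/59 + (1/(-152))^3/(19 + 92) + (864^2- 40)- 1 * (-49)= 17168743590323653/22998830592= 746505.07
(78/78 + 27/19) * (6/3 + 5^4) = 1518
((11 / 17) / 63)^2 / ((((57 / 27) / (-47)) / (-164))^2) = 1406.27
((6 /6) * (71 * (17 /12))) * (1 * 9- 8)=1207 /12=100.58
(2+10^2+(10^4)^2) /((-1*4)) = -50000051 /2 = -25000025.50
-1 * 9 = -9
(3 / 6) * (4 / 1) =2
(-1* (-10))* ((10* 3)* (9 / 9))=300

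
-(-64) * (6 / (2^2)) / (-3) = -32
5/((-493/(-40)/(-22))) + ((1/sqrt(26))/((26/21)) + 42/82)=-170047/20213 + 21 * sqrt(26)/676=-8.25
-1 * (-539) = 539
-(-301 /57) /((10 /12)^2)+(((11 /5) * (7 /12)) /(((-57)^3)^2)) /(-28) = 312956886223241 /41155736698800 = 7.60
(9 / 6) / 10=3 / 20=0.15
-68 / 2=-34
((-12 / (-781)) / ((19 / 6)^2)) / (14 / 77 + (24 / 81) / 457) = 2665224 / 317388673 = 0.01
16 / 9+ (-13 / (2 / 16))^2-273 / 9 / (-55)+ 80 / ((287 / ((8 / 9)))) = 170771239 / 15785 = 10818.58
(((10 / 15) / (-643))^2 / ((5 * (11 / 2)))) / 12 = 2 / 613971765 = 0.00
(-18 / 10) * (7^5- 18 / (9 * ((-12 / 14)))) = -151284 / 5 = -30256.80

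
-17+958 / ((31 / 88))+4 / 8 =167585 / 62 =2702.98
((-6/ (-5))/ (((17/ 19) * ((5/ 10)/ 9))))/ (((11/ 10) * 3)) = 1368/ 187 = 7.32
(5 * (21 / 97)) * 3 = 315 / 97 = 3.25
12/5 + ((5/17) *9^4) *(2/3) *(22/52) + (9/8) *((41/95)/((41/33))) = 91885341/167960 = 547.07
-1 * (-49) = 49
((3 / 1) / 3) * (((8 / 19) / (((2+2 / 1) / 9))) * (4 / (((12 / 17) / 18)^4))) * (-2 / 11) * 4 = -243547236 / 209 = -1165297.78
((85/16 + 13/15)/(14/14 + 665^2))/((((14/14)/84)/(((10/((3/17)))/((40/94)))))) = 0.16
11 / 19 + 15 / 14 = 1.65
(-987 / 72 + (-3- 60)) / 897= -0.09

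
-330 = -330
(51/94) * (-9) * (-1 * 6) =1377/47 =29.30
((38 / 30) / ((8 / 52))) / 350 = 247 / 10500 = 0.02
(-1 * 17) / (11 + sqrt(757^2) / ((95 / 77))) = -1615 / 59334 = -0.03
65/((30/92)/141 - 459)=-140530/992353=-0.14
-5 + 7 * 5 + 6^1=36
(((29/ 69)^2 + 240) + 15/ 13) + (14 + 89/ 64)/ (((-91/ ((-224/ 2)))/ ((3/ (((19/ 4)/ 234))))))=3575885362/ 1175967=3040.80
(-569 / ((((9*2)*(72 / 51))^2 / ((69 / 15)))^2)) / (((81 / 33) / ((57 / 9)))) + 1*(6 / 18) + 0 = 0.26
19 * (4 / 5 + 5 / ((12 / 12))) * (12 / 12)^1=551 / 5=110.20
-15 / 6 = -5 / 2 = -2.50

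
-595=-595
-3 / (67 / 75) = -225 / 67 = -3.36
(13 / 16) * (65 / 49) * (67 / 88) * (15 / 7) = 849225 / 482944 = 1.76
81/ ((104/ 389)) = 31509/ 104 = 302.97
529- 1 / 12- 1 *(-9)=6455 / 12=537.92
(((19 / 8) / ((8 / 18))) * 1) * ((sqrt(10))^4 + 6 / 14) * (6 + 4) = 601065 / 112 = 5366.65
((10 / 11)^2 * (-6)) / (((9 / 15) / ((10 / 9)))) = -10000 / 1089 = -9.18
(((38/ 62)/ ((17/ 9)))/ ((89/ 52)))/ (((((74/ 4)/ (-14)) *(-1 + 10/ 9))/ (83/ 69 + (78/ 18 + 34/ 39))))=-330257088/ 39914453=-8.27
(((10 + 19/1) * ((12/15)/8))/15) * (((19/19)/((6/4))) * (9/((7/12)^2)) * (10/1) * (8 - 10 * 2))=-100224/245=-409.08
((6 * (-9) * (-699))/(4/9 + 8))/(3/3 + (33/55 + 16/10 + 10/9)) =7643565/7372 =1036.84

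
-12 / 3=-4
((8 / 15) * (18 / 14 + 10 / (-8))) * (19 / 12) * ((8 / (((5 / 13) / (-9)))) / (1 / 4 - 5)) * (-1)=-208 / 175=-1.19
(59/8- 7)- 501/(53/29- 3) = 58167/136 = 427.70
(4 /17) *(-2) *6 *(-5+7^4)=-115008 /17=-6765.18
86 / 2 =43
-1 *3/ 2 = -3/ 2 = -1.50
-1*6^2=-36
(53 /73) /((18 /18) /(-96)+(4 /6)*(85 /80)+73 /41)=208608 /712115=0.29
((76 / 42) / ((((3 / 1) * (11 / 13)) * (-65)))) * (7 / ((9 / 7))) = -266 / 4455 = -0.06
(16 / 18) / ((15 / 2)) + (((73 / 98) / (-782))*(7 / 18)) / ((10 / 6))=349679 / 2955960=0.12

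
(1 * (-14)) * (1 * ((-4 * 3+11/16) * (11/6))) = 13937/48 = 290.35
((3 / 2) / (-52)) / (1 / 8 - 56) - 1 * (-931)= 1803348 / 1937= 931.00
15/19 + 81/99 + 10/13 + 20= 22.38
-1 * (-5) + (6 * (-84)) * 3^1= -1507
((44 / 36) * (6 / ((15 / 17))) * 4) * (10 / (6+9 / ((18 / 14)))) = 2992 / 117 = 25.57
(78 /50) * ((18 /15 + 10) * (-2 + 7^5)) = 7340424 /25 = 293616.96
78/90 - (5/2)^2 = -323/60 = -5.38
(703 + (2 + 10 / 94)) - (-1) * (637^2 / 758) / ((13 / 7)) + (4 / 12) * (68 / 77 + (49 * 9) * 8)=17855343731 / 8229606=2169.65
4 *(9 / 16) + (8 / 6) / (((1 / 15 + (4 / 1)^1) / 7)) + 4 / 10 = 6033 / 1220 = 4.95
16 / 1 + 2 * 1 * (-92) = -168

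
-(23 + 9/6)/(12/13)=-637/24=-26.54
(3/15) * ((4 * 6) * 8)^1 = 192/5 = 38.40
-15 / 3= -5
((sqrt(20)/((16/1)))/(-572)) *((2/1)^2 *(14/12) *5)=-35 *sqrt(5)/6864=-0.01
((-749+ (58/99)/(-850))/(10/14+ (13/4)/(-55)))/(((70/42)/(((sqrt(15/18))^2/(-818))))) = 220599428/315700965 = 0.70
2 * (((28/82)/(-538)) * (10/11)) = -140/121319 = -0.00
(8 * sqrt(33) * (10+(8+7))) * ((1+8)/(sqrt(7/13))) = 1800 * sqrt(3003)/7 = 14091.33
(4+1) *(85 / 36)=425 / 36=11.81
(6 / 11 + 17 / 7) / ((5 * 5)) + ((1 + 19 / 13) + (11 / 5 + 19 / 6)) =1193267 / 150150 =7.95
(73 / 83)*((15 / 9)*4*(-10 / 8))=-1825 / 249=-7.33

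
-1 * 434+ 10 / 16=-3467 / 8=-433.38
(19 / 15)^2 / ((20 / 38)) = 6859 / 2250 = 3.05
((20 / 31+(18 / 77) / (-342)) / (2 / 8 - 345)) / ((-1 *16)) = 29229 / 250167148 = 0.00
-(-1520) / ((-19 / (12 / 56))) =-120 / 7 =-17.14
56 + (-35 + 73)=94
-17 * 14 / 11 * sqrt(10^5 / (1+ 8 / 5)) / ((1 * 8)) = -14875 * sqrt(26) / 143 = -530.41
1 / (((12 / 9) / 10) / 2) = 15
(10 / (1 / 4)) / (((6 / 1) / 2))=13.33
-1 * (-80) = 80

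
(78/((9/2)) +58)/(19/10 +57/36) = 21.63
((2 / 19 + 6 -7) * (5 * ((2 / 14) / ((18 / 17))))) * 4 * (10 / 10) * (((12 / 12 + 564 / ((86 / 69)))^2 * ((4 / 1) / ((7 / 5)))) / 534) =-10990352128900 / 4136569857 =-2656.88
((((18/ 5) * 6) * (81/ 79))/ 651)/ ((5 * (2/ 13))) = 18954/ 428575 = 0.04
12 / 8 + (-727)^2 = 1057061 / 2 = 528530.50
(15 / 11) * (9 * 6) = 73.64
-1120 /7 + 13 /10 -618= -776.70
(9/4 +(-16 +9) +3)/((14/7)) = -7/8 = -0.88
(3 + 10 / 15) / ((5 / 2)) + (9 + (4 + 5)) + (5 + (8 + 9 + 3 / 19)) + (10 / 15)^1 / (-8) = 47357 / 1140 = 41.54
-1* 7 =-7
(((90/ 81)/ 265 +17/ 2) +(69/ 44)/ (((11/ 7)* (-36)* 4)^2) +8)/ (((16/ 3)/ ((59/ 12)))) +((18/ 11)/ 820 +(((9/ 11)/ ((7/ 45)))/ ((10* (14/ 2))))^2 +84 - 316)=-13318579258615925683/ 61438929633607680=-216.78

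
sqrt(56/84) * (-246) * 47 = -3854 * sqrt(6) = -9440.33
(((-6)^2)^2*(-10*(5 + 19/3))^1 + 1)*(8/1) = -1175032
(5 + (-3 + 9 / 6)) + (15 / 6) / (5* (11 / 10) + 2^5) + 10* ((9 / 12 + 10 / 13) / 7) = 5.74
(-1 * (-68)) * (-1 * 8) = -544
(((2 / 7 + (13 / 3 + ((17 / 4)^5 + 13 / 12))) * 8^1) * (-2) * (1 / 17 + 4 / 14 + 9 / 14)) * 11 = -77393920285 / 319872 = -241952.78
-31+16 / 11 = -325 / 11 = -29.55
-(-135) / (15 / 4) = 36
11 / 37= 0.30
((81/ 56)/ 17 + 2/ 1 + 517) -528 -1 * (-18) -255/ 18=-14513/ 2856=-5.08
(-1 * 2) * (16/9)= -32/9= -3.56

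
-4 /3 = -1.33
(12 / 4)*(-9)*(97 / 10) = -2619 / 10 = -261.90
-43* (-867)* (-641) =-23897121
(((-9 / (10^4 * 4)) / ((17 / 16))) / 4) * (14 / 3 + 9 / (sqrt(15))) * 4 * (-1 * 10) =27 * sqrt(15) / 21250 + 21 / 2125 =0.01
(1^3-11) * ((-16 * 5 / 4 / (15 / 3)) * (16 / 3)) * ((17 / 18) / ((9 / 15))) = 27200 / 81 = 335.80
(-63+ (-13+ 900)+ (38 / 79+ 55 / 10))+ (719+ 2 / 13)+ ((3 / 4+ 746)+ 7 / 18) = 84897833 / 36972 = 2296.27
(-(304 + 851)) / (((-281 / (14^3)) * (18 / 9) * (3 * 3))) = 528220 / 843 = 626.60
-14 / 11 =-1.27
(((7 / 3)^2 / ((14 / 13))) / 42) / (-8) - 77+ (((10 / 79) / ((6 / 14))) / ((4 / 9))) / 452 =-594000167 / 7712928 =-77.01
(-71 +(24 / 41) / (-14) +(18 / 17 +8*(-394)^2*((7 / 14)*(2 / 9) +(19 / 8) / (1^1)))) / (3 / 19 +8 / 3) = 2575846918607 / 2356557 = 1093055.22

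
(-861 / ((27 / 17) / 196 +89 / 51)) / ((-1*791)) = 1229508 / 1980325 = 0.62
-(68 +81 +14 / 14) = -150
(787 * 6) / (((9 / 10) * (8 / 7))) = 27545 / 6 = 4590.83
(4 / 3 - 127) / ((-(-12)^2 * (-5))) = -377 / 2160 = -0.17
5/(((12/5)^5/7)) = 109375/248832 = 0.44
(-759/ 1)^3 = -437245479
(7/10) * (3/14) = 3/20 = 0.15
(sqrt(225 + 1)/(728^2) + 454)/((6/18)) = 3 * sqrt(226)/529984 + 1362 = 1362.00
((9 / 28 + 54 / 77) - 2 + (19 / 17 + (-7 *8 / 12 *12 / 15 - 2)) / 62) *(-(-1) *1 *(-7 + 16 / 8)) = 365809 / 69564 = 5.26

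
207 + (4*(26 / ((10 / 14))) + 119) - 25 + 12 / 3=2253 / 5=450.60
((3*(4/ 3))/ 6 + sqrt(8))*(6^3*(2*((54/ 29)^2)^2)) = 2448880128/ 707281 + 7346640384*sqrt(2)/ 707281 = 18152.05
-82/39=-2.10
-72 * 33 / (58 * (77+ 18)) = -1188 / 2755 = -0.43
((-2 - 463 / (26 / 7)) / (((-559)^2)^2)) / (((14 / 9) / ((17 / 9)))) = -55981 / 35542552631404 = -0.00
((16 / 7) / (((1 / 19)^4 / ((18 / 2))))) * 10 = 187662240 / 7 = 26808891.43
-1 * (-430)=430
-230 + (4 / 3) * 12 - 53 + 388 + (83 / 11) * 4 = 1663 / 11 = 151.18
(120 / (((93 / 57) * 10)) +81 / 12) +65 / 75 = 27847 / 1860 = 14.97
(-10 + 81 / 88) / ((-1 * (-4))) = -2.27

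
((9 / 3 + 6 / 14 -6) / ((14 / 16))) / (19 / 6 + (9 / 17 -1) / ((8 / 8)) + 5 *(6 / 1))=-14688 / 163415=-0.09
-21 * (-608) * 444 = 5668992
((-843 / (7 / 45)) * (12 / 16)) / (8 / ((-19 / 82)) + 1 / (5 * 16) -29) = 43245900 / 675787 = 63.99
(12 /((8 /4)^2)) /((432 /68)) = 17 /36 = 0.47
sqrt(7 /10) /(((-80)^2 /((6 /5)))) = 3 * sqrt(70) /160000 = 0.00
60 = 60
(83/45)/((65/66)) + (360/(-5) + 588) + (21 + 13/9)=1580428/2925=540.32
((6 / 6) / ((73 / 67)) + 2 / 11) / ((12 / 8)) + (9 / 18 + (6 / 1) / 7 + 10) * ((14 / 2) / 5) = 400691 / 24090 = 16.63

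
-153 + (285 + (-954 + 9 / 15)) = -4107 / 5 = -821.40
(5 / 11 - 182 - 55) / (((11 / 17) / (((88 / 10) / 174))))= -18.49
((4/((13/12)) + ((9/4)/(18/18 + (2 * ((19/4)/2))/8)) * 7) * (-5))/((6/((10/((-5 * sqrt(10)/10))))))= 5000 * sqrt(10)/221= 71.54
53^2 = 2809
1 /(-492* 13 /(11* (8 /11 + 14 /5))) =-0.01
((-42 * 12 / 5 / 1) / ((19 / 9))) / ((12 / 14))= -5292 / 95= -55.71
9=9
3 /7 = 0.43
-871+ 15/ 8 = -6953/ 8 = -869.12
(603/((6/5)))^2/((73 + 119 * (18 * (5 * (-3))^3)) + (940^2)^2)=1010025/3122966923292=0.00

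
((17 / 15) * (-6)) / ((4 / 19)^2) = -153.42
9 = 9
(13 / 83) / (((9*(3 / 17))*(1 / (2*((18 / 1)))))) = 884 / 249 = 3.55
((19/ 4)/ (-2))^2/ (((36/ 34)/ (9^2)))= 55233/ 128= 431.51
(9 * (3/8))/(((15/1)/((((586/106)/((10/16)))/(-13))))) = -2637/17225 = -0.15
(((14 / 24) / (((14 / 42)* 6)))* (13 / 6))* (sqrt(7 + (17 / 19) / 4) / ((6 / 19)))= 5.38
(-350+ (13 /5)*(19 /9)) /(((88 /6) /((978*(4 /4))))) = -2526989 /110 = -22972.63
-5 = -5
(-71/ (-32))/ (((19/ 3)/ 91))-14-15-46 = -26217/ 608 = -43.12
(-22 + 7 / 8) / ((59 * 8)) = -169 / 3776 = -0.04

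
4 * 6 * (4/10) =48/5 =9.60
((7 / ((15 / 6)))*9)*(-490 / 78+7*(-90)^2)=18572862 / 13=1428681.69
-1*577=-577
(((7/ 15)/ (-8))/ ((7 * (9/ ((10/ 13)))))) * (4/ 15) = -1/ 5265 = -0.00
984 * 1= 984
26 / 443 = 0.06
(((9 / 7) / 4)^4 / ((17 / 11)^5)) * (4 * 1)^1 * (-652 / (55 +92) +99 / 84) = -674498498355 / 42763457585408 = -0.02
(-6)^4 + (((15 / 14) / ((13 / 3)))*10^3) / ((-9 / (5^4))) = -15874.33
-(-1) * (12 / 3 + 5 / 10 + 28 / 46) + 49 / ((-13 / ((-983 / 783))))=4607747 / 468234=9.84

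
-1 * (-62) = 62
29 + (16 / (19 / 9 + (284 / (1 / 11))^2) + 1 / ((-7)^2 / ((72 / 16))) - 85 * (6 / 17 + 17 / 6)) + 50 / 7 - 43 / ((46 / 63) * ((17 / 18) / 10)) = -858.15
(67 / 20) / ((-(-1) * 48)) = 67 / 960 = 0.07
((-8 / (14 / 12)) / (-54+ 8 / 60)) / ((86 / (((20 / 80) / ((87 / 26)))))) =195 / 1763258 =0.00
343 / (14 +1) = 343 / 15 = 22.87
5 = 5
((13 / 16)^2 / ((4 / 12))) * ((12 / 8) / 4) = 1521 / 2048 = 0.74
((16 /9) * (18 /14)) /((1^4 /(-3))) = -48 /7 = -6.86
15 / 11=1.36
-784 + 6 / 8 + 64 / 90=-140857 / 180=-782.54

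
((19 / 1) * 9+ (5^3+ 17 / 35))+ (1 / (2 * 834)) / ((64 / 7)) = 296.49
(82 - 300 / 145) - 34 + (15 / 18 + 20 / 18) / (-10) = 47749 / 1044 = 45.74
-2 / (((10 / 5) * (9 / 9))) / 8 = -1 / 8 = -0.12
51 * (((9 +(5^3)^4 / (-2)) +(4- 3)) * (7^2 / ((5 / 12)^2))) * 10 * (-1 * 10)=175710923105760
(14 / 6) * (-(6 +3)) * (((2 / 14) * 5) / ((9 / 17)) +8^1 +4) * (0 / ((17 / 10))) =0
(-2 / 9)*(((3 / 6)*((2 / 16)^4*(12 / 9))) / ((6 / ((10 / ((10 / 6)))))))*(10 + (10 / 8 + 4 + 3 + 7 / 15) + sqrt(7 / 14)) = -1123 / 1658880 - sqrt(2) / 55296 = -0.00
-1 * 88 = -88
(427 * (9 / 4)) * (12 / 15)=3843 / 5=768.60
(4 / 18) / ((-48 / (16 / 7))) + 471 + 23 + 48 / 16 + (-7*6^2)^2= 12096187 / 189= 64000.99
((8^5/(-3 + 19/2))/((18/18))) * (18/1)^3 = 382205952/13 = 29400457.85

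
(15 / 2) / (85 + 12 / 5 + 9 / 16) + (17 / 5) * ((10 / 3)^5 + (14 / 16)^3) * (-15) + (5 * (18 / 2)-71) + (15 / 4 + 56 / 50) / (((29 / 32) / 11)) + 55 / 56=-31084379935667587 / 1481080204800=-20987.64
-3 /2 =-1.50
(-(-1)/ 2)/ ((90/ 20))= 1/ 9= 0.11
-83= -83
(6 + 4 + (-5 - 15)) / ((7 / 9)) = -90 / 7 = -12.86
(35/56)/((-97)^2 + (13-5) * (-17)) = 0.00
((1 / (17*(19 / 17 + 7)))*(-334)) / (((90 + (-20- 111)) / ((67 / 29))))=11189 / 82041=0.14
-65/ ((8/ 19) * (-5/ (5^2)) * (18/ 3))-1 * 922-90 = -883.35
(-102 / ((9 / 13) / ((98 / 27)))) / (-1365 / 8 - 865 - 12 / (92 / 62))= 7970144 / 15555483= 0.51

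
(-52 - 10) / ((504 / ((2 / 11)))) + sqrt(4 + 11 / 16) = -31 / 1386 + 5*sqrt(3) / 4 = 2.14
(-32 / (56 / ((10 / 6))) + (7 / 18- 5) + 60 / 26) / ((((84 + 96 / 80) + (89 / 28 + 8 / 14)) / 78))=-106660 / 37359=-2.86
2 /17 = 0.12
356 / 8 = 89 / 2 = 44.50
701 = 701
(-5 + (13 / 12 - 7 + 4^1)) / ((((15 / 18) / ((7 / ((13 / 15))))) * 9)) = -581 / 78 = -7.45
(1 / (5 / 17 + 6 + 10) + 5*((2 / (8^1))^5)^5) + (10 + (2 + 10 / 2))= 5321002959738242409 / 311874274195406848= 17.06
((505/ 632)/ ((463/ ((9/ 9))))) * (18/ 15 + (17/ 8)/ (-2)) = 1111/ 4681856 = 0.00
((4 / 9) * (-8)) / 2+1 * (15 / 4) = 71 / 36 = 1.97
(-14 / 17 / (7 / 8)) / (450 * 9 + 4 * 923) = -8 / 65807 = -0.00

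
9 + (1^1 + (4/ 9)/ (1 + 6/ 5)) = 1010/ 99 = 10.20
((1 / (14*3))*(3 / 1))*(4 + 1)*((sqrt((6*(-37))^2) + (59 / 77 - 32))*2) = 73445 / 539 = 136.26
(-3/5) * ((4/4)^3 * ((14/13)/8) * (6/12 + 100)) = -4221/520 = -8.12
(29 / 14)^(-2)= 196 / 841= 0.23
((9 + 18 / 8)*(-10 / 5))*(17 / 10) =-153 / 4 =-38.25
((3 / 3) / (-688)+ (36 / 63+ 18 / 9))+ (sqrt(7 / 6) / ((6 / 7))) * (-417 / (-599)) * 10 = 12377 / 4816+ 4865 * sqrt(42) / 3594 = 11.34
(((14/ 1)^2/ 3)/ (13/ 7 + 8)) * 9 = 1372/ 23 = 59.65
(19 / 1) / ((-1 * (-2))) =19 / 2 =9.50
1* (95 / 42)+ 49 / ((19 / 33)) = 87.37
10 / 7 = 1.43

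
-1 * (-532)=532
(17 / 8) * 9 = 153 / 8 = 19.12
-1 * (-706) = 706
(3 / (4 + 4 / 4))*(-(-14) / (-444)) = -7 / 370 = -0.02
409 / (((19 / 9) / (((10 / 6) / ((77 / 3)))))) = 18405 / 1463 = 12.58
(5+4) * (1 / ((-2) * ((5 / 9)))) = -81 / 10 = -8.10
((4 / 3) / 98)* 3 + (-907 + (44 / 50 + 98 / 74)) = -41008014 / 45325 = -904.75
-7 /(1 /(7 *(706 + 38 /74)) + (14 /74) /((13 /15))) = -616117229 /19231432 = -32.04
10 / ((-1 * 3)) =-10 / 3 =-3.33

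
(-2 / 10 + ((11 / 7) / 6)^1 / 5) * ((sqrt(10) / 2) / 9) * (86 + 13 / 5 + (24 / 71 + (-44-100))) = 605957 * sqrt(10) / 1341900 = 1.43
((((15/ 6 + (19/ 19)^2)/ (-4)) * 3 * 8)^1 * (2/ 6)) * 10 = -70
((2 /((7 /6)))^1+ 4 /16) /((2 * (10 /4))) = 11 /28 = 0.39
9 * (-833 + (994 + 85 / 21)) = 10398 / 7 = 1485.43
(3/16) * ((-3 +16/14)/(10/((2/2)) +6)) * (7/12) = -13/1024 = -0.01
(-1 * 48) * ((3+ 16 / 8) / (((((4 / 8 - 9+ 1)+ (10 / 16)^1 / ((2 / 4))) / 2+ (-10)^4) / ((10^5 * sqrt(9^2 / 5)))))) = -9662.83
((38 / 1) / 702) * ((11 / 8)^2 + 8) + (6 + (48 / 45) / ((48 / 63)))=297101 / 37440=7.94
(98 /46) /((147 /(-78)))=-26 /23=-1.13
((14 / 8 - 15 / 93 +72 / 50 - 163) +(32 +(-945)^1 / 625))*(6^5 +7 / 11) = -171684031113 / 170500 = -1006944.46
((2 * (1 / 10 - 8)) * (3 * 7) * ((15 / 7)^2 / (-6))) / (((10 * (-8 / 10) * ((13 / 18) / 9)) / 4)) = -287955 / 182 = -1582.17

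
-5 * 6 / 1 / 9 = -10 / 3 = -3.33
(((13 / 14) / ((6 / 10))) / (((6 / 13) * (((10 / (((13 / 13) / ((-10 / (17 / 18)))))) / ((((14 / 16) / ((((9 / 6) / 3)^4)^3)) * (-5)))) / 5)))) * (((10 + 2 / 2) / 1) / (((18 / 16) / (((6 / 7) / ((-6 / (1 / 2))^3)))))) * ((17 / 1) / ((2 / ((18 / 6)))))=-5372510 / 15309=-350.94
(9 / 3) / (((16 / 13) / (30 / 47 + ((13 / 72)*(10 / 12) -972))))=-256353149 / 108288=-2367.33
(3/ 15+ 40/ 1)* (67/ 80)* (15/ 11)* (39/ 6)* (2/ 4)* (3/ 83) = 1575639/ 292160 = 5.39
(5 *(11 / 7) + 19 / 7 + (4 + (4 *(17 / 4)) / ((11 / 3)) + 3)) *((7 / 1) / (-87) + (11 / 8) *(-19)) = -5198115 / 8932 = -581.97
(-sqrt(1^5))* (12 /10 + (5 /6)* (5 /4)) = -269 /120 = -2.24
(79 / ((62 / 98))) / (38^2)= 3871 / 44764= 0.09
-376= -376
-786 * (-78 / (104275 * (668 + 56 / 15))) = 45981 / 52533745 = 0.00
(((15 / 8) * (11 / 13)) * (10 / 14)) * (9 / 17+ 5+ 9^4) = 7084275 / 952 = 7441.47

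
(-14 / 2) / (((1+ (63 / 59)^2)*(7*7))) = -3481 / 52150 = -0.07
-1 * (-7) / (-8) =-7 / 8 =-0.88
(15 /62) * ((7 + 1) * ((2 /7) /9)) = 40 /651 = 0.06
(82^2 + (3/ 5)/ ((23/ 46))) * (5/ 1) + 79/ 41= 1378745/ 41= 33627.93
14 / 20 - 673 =-6723 / 10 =-672.30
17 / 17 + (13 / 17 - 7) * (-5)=547 / 17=32.18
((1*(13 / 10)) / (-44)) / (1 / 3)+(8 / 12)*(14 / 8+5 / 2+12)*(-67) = -958217 / 1320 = -725.92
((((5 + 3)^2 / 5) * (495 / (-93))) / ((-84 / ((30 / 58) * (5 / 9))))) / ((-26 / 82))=-180400 / 245427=-0.74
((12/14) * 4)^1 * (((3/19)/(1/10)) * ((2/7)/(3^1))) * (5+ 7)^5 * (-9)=-1074954240/931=-1154623.24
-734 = -734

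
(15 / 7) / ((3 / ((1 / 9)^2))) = 5 / 567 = 0.01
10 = 10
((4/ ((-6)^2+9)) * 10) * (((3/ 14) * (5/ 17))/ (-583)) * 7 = -20/ 29733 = -0.00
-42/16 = -21/8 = -2.62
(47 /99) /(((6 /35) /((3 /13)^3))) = 1645 /48334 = 0.03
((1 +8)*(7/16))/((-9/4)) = -7/4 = -1.75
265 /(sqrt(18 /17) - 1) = 4505+795 * sqrt(34) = 9140.61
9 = 9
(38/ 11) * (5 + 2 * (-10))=-570/ 11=-51.82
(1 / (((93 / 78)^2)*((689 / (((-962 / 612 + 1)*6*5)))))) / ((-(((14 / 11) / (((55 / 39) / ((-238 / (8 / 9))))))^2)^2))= 1071794405000000 / 208610667416935587884671773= 0.00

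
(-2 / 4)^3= -0.12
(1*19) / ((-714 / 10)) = -95 / 357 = -0.27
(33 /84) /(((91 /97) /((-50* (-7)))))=146.57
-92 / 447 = -0.21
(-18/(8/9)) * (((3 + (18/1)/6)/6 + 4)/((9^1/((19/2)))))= -855/8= -106.88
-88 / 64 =-11 / 8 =-1.38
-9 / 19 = -0.47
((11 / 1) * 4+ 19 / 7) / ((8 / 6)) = 981 / 28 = 35.04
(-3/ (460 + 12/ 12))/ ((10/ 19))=-0.01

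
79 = 79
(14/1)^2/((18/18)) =196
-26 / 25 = -1.04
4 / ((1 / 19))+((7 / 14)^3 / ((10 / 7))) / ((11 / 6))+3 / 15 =76.25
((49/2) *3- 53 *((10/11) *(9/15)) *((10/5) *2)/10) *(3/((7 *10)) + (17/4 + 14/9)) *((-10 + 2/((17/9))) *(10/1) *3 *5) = -635929962/1309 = -485813.57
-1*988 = -988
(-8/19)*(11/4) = -22/19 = -1.16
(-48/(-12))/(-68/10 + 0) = -10/17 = -0.59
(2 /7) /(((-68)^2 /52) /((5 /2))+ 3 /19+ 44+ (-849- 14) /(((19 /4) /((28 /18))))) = -22230 /15786071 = -0.00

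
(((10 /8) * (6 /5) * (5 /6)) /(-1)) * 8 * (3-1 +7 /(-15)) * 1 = -46 /3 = -15.33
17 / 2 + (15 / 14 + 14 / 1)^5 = 418231773555 / 537824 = 777636.87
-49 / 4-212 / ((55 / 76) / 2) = -131591 / 220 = -598.14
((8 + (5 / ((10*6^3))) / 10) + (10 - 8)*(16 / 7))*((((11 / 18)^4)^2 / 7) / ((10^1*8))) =81492172713127 / 186616420378214400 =0.00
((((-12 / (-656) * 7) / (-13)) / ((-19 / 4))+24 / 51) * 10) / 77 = 813730 / 13256243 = 0.06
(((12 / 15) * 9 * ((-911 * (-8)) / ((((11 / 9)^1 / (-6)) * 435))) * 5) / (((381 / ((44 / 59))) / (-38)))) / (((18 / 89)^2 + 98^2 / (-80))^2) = 1201035146676756480 / 78542021990582133457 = 0.02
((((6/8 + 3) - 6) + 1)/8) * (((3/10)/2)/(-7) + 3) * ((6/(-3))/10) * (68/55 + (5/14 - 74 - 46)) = -38019141/3449600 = -11.02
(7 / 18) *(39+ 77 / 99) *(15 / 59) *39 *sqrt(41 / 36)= 81445 *sqrt(41) / 3186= 163.69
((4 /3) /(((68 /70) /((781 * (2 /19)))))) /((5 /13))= 284284 /969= 293.38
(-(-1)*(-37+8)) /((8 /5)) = -145 /8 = -18.12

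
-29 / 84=-0.35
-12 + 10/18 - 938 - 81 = -9274/9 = -1030.44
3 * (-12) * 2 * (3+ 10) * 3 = -2808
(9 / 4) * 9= 81 / 4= 20.25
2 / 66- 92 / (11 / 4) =-1103 / 33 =-33.42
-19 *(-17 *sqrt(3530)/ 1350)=323 *sqrt(3530)/ 1350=14.22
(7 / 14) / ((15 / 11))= 11 / 30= 0.37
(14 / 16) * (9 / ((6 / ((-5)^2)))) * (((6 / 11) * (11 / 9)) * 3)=525 / 8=65.62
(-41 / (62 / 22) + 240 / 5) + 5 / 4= 4303 / 124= 34.70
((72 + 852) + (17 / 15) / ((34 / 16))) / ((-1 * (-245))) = 13868 / 3675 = 3.77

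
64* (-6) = -384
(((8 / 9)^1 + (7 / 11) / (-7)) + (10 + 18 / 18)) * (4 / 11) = 4672 / 1089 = 4.29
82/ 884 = 41/ 442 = 0.09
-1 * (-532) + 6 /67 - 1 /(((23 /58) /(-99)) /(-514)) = -196923046 /1541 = -127789.13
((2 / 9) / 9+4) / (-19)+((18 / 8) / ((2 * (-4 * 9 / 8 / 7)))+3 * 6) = 98731 / 6156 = 16.04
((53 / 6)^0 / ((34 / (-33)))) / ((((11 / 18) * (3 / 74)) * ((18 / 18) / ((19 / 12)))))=-2109 / 34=-62.03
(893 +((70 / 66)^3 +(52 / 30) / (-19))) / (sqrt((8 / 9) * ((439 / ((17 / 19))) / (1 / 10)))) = 1526238533 * sqrt(708985) / 94920997050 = 13.54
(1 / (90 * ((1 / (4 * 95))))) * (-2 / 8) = -19 / 18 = -1.06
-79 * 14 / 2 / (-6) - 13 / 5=2687 / 30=89.57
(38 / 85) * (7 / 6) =133 / 255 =0.52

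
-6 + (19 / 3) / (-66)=-1207 / 198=-6.10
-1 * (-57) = 57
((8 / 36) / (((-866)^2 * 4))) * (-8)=-1 / 1687401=-0.00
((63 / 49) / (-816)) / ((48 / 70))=-5 / 2176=-0.00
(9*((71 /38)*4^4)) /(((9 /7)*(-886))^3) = -389648 /133798054473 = -0.00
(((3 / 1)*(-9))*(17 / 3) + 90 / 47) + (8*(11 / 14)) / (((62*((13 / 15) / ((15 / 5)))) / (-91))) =-266661 / 1457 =-183.02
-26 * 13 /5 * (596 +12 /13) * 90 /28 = -907920 /7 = -129702.86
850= 850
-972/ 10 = -486/ 5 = -97.20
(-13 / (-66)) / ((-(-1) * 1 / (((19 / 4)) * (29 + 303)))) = 20501 / 66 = 310.62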